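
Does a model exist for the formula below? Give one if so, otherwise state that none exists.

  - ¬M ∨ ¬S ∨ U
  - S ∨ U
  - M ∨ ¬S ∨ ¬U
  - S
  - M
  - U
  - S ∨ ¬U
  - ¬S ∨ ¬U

Unsatisfiable

Case U = True:
  (S) forces S = True.
  Clause (¬S ∨ ¬U) is falsified — contradiction.
Case U = False:
  Clause (U) is falsified — contradiction.
Both cases fail, so the formula is unsatisfiable.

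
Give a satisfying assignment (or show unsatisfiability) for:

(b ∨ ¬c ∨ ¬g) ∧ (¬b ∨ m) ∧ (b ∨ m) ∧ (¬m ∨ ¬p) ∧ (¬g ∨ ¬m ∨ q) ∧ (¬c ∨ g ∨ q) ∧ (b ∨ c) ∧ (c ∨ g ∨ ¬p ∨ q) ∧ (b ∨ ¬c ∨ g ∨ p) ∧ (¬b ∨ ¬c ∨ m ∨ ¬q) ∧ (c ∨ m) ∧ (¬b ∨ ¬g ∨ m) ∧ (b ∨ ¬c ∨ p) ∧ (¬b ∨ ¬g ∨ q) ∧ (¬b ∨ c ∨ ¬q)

Set q = False.
Try m = False:
  (¬b ∨ m) forces b = False.
  clause (b ∨ m) is falsified — backtrack.
So m = True.
  then (¬m ∨ ¬p) forces p = False.
  then (¬g ∨ ¬m ∨ q) forces g = False.
  then (¬c ∨ g ∨ q) forces c = False.
  then (b ∨ c) forces b = True.
All clauses satisfied.

q = False; m = True; g = False; c = False; p = False; b = True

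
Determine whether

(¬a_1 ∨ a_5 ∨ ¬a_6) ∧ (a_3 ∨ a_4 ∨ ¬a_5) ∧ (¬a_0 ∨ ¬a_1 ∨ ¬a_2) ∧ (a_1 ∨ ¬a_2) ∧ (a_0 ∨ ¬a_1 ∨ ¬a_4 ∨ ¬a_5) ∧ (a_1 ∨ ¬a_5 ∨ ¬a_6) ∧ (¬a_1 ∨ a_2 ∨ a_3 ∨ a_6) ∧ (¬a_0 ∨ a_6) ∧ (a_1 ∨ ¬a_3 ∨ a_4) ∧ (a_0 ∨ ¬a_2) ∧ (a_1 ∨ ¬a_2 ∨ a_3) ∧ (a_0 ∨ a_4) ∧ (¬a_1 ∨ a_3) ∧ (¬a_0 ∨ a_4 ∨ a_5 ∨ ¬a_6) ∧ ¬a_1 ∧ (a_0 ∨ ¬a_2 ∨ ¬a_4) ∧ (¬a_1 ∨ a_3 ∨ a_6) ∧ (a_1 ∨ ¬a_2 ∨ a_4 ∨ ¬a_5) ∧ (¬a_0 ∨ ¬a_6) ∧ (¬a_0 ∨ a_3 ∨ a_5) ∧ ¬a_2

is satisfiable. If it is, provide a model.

a_0 = False, a_1 = False, a_2 = False, a_3 = False, a_4 = True, a_5 = True, a_6 = False

Unit clause (¬a_1) forces a_1 = False.
Unit clause (¬a_2) forces a_2 = False.
Try a_0 = True:
  (¬a_0 ∨ a_6) forces a_6 = True.
  clause (¬a_0 ∨ ¬a_6) is falsified — backtrack.
So a_0 = False.
  then (a_0 ∨ a_4) forces a_4 = True.
Set a_3 = False.
Set a_5 = True.
  then (a_1 ∨ ¬a_5 ∨ ¬a_6) forces a_6 = False.
All clauses satisfied.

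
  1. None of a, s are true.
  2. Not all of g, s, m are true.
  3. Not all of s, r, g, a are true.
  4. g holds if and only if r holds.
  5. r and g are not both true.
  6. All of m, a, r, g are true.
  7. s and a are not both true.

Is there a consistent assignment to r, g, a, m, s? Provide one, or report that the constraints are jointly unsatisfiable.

No satisfying assignment exists.

Case a = True:
  Constraint (1) is violated (a=T) — contradiction.
Case a = False:
  Constraint (6) is violated (a=F) — contradiction.
Both cases fail — unsatisfiable.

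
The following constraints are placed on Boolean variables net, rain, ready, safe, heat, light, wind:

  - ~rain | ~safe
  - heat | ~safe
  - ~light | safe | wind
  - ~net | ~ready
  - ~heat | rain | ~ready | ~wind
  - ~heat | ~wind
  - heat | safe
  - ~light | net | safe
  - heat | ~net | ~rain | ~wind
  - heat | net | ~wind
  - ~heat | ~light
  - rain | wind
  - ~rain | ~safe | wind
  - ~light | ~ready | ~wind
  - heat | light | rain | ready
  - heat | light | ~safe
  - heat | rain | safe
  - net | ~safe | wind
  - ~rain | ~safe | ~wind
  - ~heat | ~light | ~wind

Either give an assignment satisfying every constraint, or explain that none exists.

net = False, rain = True, ready = True, safe = False, heat = True, light = False, wind = False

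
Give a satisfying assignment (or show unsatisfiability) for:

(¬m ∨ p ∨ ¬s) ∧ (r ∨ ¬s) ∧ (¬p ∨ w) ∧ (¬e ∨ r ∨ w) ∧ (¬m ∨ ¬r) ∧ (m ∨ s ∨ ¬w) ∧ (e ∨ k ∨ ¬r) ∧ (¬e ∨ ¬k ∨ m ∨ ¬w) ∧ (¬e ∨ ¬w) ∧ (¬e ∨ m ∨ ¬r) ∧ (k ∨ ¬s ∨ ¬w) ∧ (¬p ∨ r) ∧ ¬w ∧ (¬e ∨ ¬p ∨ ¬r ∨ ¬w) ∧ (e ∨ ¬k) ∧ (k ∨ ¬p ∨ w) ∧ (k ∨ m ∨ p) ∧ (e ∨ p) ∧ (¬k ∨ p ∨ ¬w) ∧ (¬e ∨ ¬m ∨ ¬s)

UNSATISFIABLE

Case w = True:
  Clause (¬w) is falsified — contradiction.
Case w = False:
  (¬p ∨ w) forces p = False.
  (e ∨ p) forces e = True.
  (¬e ∨ r ∨ w) forces r = True.
  (¬m ∨ ¬r) forces m = False.
  Clause (¬e ∨ m ∨ ¬r) is falsified — contradiction.
Both cases fail, so the formula is unsatisfiable.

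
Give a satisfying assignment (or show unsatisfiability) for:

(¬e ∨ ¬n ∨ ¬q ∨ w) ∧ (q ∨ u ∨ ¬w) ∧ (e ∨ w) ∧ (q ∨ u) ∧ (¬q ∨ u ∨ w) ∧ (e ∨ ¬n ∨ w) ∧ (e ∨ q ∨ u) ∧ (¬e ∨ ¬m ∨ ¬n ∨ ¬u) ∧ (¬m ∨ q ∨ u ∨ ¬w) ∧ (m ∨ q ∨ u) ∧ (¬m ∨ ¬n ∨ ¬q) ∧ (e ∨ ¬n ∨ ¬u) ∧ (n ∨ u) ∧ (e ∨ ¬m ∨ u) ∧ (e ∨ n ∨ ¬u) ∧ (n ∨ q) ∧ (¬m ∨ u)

u = True; e = True; q = True; n = False; m = True; w = False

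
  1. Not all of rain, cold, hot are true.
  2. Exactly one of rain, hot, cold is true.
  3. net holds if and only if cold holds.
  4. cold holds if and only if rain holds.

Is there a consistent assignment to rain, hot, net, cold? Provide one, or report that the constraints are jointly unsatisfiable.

rain = False; hot = True; net = False; cold = False

  (1) {rain, cold, hot}: 1/3 true — not all ✓
  (2) {rain, hot, cold}: 1 true — exactly one ✓
  (3) net=F, cold=F — same ✓
  (4) cold=F, rain=F — same ✓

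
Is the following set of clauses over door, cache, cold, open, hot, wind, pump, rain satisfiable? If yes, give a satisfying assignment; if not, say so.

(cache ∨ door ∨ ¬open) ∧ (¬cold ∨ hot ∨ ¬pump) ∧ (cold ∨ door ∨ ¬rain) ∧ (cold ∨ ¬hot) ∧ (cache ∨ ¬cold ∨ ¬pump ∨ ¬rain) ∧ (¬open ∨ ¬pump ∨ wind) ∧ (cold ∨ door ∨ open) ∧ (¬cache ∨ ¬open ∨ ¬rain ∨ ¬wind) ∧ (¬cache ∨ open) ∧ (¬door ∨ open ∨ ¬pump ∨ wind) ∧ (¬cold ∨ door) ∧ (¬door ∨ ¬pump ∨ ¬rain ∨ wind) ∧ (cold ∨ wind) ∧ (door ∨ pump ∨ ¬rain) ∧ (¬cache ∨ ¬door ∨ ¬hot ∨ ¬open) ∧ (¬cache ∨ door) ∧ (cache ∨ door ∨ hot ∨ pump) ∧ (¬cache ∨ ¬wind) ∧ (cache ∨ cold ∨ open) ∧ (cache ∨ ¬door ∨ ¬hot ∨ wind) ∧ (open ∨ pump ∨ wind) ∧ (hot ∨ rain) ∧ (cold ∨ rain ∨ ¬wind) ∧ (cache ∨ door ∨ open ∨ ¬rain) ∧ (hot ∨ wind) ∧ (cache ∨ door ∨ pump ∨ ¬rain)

Try door = False:
  (¬cold ∨ door) forces cold = False.
  (cold ∨ door ∨ ¬rain) forces rain = False.
  (cold ∨ ¬hot) forces hot = False.
  clause (hot ∨ rain) is falsified — backtrack.
So door = True.
Set cache = False.
Set cold = False.
  then (cold ∨ ¬hot) forces hot = False.
  then (cold ∨ wind) forces wind = True.
  then (cache ∨ cold ∨ open) forces open = True.
  then (hot ∨ rain) forces rain = True.
Set pump = True.
All clauses satisfied.

door = True, cache = False, cold = False, open = True, hot = False, wind = True, pump = True, rain = True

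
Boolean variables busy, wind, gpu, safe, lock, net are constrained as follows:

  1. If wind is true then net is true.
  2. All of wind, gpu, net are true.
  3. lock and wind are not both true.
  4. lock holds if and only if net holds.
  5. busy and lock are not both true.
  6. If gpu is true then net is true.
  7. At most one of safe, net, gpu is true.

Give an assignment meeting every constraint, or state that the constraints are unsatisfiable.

The formula is unsatisfiable.

Case net = True:
  (2) forces wind = True.
  (2) forces gpu = True.
  Constraint (7) is violated (net=T, gpu=T) — contradiction.
Case net = False:
  Constraint (2) is violated (net=F) — contradiction.
Both cases fail — unsatisfiable.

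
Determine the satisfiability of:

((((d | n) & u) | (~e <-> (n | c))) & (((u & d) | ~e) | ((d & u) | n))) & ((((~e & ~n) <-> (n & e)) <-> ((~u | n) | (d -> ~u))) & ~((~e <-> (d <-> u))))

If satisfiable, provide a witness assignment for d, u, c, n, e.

d = False; u = True; c = False; n = True; e = False

  (((d | n) & u) | (~e <-> (n | c))) & (((u & d) | ~e) | ((d & u) | n)) = True
    ((d | n) & u) | (~e <-> (n | c)) = True
      (d | n) & u = True
        d | n = True
      ~e <-> (n | c) = True
        ~e = True
        n | c = True
    ((u & d) | ~e) | ((d & u) | n) = True
      (u & d) | ~e = True
        u & d = False
        ~e = True
      (d & u) | n = True
        d & u = False
  (((~e & ~n) <-> (n & e)) <-> ((~u | n) | (d -> ~u))) & ~((~e <-> (d <-> u))) = True
    ((~e & ~n) <-> (n & e)) <-> ((~u | n) | (d -> ~u)) = True
      (~e & ~n) <-> (n & e) = True
        ~e & ~n = False
          ~e = True
          ~n = False
        n & e = False
      (~u | n) | (d -> ~u) = True
        ~u | n = True
          ~u = False
        d -> ~u = True
          ~u = False
    ~((~e <-> (d <-> u))) = True
      ~e <-> (d <-> u) = False
        ~e = True
        d <-> u = False
Both conjuncts True, so the formula holds.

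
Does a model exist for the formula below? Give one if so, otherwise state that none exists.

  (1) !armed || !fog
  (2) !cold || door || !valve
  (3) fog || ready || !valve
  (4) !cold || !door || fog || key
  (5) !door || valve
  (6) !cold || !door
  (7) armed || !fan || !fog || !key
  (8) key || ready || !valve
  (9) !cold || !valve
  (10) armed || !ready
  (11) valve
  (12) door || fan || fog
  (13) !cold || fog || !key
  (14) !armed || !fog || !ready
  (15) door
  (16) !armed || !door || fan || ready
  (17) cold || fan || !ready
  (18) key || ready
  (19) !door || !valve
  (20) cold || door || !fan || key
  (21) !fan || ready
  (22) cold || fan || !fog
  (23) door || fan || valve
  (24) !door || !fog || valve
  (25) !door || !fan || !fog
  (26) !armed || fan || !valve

Case door = True:
  (!door || valve) forces valve = True.
  Clause (!door || !valve) is falsified — contradiction.
Case door = False:
  Clause (door) is falsified — contradiction.
Both cases fail, so the formula is unsatisfiable.

Unsatisfiable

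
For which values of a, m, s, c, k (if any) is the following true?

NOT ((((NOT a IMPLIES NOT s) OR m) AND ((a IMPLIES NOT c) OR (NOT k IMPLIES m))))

a=F, m=F, s=T, c=F, k=F

  NOT ((((NOT a IMPLIES NOT s) OR m) AND ((a IMPLIES NOT c) OR (NOT k IMPLIES m)))) = True
    ((NOT a IMPLIES NOT s) OR m) AND ((a IMPLIES NOT c) OR (NOT k IMPLIES m)) = False
      (NOT a IMPLIES NOT s) OR m = False
        NOT a IMPLIES NOT s = False
          NOT a = True
          NOT s = False
      (a IMPLIES NOT c) OR (NOT k IMPLIES m) = True
        a IMPLIES NOT c = True
          NOT c = True
        NOT k IMPLIES m = False
          NOT k = True
The formula evaluates to True.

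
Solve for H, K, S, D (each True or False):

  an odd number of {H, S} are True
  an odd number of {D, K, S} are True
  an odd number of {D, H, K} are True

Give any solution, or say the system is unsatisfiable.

UNSATISFIABLE

Adding constraints 1, 2, 3 mod 2: every variable appears an even number of times on the left, so the left side is 0.
But the right sides sum to 1 (mod 2). 0 ≠ 1 — the system is inconsistent.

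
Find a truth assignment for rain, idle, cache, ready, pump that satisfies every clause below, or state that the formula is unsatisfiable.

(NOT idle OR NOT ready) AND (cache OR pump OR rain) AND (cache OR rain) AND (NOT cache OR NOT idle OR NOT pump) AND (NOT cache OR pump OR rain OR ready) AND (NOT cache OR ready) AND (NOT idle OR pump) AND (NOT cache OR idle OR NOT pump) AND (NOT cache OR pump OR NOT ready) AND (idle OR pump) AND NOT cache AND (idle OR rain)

rain = True, idle = True, cache = False, ready = False, pump = True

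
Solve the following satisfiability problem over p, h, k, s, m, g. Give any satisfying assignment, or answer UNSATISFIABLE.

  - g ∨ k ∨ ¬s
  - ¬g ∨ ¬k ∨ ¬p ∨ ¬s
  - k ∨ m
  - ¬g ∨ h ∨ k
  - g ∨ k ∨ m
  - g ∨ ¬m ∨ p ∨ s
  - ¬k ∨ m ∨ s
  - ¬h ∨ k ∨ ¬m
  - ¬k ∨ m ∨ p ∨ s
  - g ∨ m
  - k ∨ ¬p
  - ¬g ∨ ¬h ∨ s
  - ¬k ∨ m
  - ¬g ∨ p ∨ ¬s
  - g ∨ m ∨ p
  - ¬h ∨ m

p = False, h = False, k = True, s = False, m = True, g = True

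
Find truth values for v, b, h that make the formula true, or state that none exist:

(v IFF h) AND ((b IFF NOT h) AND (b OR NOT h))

v = False; b = True; h = False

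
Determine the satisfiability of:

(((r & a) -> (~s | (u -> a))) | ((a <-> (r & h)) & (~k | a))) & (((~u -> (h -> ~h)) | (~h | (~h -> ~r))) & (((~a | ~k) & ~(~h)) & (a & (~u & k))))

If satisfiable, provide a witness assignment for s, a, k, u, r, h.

Case u = True: the conjunct ~u is False.
Case u = False: the formula simplifies to ((h -> ~h) | (~h | (~h -> ~r))) & (((~a | ~k) & ~(~h)) & (a & k)).
  h = True: simplifies to (~a | ~k) & (a & k).
    a = True: simplifies to ~k & k.
      k = True: the conjunct ~k is False.
      k = False: the conjunct k is False.
    a = False: the conjunct a is False.
  h = False: the conjunct ~(~h) becomes ~(~False) = False.
Both cases fail — unsatisfiable.

UNSATISFIABLE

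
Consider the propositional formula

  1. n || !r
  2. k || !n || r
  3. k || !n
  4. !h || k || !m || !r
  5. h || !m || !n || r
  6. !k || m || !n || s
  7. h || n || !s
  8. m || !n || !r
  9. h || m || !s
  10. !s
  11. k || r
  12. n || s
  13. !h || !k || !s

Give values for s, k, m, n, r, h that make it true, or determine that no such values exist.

s = False, k = True, m = True, n = True, r = True, h = True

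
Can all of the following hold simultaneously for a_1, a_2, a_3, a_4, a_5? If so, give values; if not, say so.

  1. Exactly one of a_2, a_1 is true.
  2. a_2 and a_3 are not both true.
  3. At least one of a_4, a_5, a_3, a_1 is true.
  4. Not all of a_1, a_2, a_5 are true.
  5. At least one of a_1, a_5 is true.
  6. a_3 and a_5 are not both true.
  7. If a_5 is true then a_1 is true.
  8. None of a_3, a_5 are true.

a_1 = True, a_2 = False, a_3 = False, a_4 = True, a_5 = False

  (1) {a_2, a_1}: 1 true — exactly one ✓
  (2) a_2=F, a_3=F — not both ✓
  (3) {a_4, a_5, a_3, a_1}: 2 true — at least one ✓
  (4) {a_1, a_2, a_5}: 1/3 true — not all ✓
  (5) {a_1, a_5}: 1 true — at least one ✓
  (6) a_3=F, a_5=F — not both ✓
  (7) a_5=F ⇒ a_1: vacuous ✓
  (8) {a_3, a_5}: 0 true — none ✓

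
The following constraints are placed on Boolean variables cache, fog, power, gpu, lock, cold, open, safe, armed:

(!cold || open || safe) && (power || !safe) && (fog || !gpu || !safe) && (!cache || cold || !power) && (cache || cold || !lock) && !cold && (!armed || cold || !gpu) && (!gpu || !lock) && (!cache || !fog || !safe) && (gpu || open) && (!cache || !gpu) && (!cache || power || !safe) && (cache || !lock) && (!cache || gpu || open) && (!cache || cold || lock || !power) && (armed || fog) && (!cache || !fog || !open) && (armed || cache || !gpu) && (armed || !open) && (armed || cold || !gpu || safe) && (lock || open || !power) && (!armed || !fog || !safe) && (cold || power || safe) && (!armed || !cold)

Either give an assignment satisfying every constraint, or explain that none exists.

cache = False, fog = False, power = True, gpu = False, lock = False, cold = False, open = True, safe = False, armed = True

Unit clause (!cold) forces cold = False.
Try cache = True:
  (!cache || cold || !power) forces power = False.
  (power || !safe) forces safe = False.
  clause (cold || power || safe) is falsified — backtrack.
So cache = False.
  then (cache || cold || !lock) forces lock = False.
Set fog = False.
  then (armed || fog) forces armed = True.
  then (!armed || cold || !gpu) forces gpu = False.
  then (gpu || open) forces open = True.
Set power = True.
Set safe = False.
All clauses satisfied.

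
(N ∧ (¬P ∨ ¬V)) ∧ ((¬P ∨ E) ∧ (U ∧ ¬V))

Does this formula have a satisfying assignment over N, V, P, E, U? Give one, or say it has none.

N = True; V = False; P = False; E = False; U = True

  N ∧ (¬P ∨ ¬V) = True
    ¬P ∨ ¬V = True
      ¬P = True
      ¬V = True
  (¬P ∨ E) ∧ (U ∧ ¬V) = True
    ¬P ∨ E = True
      ¬P = True
    U ∧ ¬V = True
      ¬V = True
Both conjuncts True, so the formula holds.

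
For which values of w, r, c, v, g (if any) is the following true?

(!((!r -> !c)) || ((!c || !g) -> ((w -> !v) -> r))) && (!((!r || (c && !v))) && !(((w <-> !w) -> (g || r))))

The conjunct !(((w <-> !w) -> (g || r))) is unsatisfiable on its own:
  w=F, r=F, g=F: evaluates to False.
  w=F, r=F, g=T: evaluates to False.
  w=F, r=T, g=F: evaluates to False.
  w=F, r=T, g=T: evaluates to False.
  w=T, r=F, g=F: evaluates to False.
  w=T, r=F, g=T: evaluates to False.
  w=T, r=T, g=F: evaluates to False.
  w=T, r=T, g=T: evaluates to False.
So the whole conjunction is unsatisfiable.

UNSATISFIABLE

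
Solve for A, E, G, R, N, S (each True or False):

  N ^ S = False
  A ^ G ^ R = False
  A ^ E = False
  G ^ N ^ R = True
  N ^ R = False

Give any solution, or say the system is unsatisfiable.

A: True, E: True, G: True, R: False, N: False, S: False

N ^ S = F ^ F = False ✓
A ^ G ^ R = T ^ T ^ F = False ✓
A ^ E = T ^ T = False ✓
G ^ N ^ R = T ^ F ^ F = True ✓
N ^ R = F ^ F = False ✓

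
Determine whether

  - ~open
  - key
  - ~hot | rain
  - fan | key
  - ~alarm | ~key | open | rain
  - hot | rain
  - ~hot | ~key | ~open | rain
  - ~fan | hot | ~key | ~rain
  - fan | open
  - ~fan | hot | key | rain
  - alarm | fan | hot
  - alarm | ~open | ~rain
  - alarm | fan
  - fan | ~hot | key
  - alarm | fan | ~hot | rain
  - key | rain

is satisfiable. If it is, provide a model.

fan=T; key=T; hot=T; open=F; alarm=T; rain=T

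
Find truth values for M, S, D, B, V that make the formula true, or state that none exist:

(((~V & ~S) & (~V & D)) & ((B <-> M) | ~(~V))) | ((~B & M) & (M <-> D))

M=F; S=F; D=T; B=F; V=F

  (((~V & ~S) & (~V & D)) & ((B <-> M) | ~(~V))) | ((~B & M) & (M <-> D)) = True
    ((~V & ~S) & (~V & D)) & ((B <-> M) | ~(~V)) = True
      (~V & ~S) & (~V & D) = True
        ~V & ~S = True
          ~V = True
          ~S = True
        ~V & D = True
          ~V = True
      (B <-> M) | ~(~V) = True
        B <-> M = True
        ~(~V) = False
          ~V = True
    (~B & M) & (M <-> D) = False
      ~B & M = False
        ~B = True
      M <-> D = False
The formula evaluates to True.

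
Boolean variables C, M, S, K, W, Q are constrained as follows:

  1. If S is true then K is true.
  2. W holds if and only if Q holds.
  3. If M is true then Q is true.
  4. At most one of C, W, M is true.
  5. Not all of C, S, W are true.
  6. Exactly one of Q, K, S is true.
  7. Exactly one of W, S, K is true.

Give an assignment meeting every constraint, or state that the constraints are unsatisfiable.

C=F; M=F; S=F; K=T; W=F; Q=F

  (1) S=F ⇒ K: vacuous ✓
  (2) W=F, Q=F — same ✓
  (3) M=F ⇒ Q: vacuous ✓
  (4) {C, W, M}: 0 true — at most one ✓
  (5) {C, S, W}: 0/3 true — not all ✓
  (6) {Q, K, S}: 1 true — exactly one ✓
  (7) {W, S, K}: 1 true — exactly one ✓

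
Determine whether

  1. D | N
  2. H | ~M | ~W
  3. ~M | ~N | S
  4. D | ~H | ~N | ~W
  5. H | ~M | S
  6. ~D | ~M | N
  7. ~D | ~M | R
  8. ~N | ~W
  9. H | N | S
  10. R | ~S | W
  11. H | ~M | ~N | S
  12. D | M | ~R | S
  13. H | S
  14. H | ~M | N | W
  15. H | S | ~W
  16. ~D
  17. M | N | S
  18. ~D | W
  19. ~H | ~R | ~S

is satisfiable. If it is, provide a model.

Unit clause (~D) forces D = False.
In (D | N) only N is left, so N = True.
In (~N | ~W) only ~W is left, so W = False.
Set R = False.
  then (R | ~S | W) forces S = False.
  then (H | S) forces H = True.
  then (~M | ~N | S) forces M = False.
All clauses satisfied.

N = True, R = False, D = False, S = False, M = False, W = False, H = True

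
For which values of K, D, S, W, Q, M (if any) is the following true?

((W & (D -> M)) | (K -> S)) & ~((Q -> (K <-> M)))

K = False; D = True; S = True; W = False; Q = True; M = True

  (W & (D -> M)) | (K -> S) = True
    W & (D -> M) = False
      D -> M = True
    K -> S = True
  ~((Q -> (K <-> M))) = True
    Q -> (K <-> M) = False
      K <-> M = False
Both conjuncts True, so the formula holds.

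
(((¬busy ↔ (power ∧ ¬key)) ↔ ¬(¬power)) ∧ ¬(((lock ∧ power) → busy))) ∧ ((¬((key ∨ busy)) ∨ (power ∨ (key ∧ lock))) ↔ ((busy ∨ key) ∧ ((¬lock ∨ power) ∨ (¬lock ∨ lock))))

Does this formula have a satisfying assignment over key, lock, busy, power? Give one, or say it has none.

Case power = True: the formula simplifies to ((¬busy ↔ ¬key) ∧ ¬((lock → busy))) ∧ (busy ∨ key).
  busy = True: the conjunct ¬((lock → busy)) becomes ¬((lock → True)) = False.
  busy = False: simplifies to (¬key ∧ ¬(¬lock)) ∧ key.
    key = True: the conjunct ¬key is False.
    key = False: the conjunct key is False.
Case power = False: the conjunct ¬(((lock ∧ power) → busy)) becomes ¬((False → busy)) = False.
Both cases fail — unsatisfiable.

Unsatisfiable — no assignment works.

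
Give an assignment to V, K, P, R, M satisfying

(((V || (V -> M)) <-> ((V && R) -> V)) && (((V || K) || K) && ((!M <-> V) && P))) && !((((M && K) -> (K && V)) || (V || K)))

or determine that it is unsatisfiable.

The formula is unsatisfiable.

The conjunct !((((M && K) -> (K && V)) || (V || K))) is unsatisfiable on its own:
  V=F, K=F, M=F: evaluates to False.
  V=F, K=F, M=T: evaluates to False.
  V=F, K=T, M=F: evaluates to False.
  V=F, K=T, M=T: evaluates to False.
  V=T, K=F, M=F: evaluates to False.
  V=T, K=F, M=T: evaluates to False.
  V=T, K=T, M=F: evaluates to False.
  V=T, K=T, M=T: evaluates to False.
So the whole conjunction is unsatisfiable.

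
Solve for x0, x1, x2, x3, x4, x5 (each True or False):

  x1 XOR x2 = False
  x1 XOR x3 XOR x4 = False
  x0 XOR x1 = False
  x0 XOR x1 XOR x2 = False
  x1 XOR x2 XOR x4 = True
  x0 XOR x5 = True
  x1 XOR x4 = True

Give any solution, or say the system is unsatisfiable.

x0: False, x1: False, x2: False, x3: True, x4: True, x5: True

x1 XOR x2 = F XOR F = False ✓
x1 XOR x3 XOR x4 = F XOR T XOR T = False ✓
x0 XOR x1 = F XOR F = False ✓
x0 XOR x1 XOR x2 = F XOR F XOR F = False ✓
x1 XOR x2 XOR x4 = F XOR F XOR T = True ✓
x0 XOR x5 = F XOR T = True ✓
x1 XOR x4 = F XOR T = True ✓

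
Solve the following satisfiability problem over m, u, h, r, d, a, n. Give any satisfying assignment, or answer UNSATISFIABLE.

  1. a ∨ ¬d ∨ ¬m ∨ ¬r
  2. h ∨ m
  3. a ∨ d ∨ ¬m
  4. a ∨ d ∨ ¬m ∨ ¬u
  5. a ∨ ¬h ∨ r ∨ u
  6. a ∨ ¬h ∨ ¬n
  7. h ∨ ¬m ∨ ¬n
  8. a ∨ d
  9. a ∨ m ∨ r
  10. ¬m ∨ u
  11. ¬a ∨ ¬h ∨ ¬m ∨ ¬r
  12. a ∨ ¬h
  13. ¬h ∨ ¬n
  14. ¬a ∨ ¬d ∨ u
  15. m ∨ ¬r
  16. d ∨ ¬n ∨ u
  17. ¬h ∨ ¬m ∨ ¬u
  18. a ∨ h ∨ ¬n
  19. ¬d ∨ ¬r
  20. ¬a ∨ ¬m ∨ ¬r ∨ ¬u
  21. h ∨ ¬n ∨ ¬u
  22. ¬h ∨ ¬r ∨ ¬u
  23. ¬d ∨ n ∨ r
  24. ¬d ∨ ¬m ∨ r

Set m = True.
  then (¬m ∨ u) forces u = True.
  then (¬h ∨ ¬m ∨ ¬u) forces h = False.
  then (h ∨ ¬n ∨ ¬u) forces n = False.
Try r = True:
  (¬d ∨ ¬r) forces d = False.
  (a ∨ d ∨ ¬m) forces a = True.
  clause (¬a ∨ ¬m ∨ ¬r ∨ ¬u) is falsified — backtrack.
So r = False.
  then (¬d ∨ n ∨ r) forces d = False.
  then (a ∨ d ∨ ¬m) forces a = True.
All clauses satisfied.

m=T, u=T, h=F, r=F, d=F, a=T, n=F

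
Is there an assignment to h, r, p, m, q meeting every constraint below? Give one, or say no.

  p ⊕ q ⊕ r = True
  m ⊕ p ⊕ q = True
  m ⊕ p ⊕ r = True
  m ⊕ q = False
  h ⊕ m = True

h: True; r: False; p: True; m: False; q: False

p ⊕ q ⊕ r = T ⊕ F ⊕ F = True ✓
m ⊕ p ⊕ q = F ⊕ T ⊕ F = True ✓
m ⊕ p ⊕ r = F ⊕ T ⊕ F = True ✓
m ⊕ q = F ⊕ F = False ✓
h ⊕ m = T ⊕ F = True ✓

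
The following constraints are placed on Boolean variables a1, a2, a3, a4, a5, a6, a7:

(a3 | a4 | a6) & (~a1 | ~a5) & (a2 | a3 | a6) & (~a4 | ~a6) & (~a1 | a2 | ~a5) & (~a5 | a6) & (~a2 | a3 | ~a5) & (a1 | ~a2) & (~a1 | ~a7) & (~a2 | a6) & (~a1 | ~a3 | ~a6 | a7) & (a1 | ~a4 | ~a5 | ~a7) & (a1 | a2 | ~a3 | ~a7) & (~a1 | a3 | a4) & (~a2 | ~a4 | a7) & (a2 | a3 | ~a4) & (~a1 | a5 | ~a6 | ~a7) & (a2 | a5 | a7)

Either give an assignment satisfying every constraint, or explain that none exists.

a1=F, a2=F, a3=T, a4=F, a5=T, a6=T, a7=F

Set a1 = False.
  then (a1 | ~a2) forces a2 = False.
Set a3 = True.
  then (a1 | a2 | ~a3 | ~a7) forces a7 = False.
  then (a2 | a5 | a7) forces a5 = True.
  then (~a5 | a6) forces a6 = True.
  then (~a4 | ~a6) forces a4 = False.
All clauses satisfied.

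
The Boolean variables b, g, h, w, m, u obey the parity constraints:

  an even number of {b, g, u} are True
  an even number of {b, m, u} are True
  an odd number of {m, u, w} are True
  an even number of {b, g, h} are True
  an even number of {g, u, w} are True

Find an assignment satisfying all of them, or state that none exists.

The formula is unsatisfiable.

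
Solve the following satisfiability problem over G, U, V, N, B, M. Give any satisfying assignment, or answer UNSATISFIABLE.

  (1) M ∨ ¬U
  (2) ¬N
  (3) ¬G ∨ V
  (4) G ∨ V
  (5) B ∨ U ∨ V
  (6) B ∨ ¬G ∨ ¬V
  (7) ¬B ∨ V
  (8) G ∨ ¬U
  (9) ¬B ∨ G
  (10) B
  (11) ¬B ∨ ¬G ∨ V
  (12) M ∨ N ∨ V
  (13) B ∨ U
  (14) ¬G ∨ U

G = True, U = True, V = True, N = False, B = True, M = True

Unit clause (¬N) forces N = False.
Unit clause (B) forces B = True.
In (¬B ∨ V) only V is left, so V = True.
In (¬B ∨ G) only G is left, so G = True.
In (¬G ∨ U) only U is left, so U = True.
In (M ∨ ¬U) only M is left, so M = True.
All clauses satisfied.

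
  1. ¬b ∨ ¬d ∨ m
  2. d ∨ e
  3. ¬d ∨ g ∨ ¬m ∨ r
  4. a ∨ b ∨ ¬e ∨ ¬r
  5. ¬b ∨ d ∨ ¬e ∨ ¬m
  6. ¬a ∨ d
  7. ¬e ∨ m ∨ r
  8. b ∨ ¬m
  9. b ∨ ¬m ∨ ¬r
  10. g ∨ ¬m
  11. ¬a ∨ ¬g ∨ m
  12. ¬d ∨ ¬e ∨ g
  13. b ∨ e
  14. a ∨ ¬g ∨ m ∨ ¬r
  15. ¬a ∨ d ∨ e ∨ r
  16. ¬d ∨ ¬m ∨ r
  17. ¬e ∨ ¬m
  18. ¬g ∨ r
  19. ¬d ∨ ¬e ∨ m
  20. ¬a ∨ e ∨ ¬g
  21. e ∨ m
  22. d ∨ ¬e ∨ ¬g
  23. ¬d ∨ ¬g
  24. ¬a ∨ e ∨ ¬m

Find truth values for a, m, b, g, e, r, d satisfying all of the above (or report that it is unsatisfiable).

Set a = False.
Try m = True:
  (b ∨ ¬m) forces b = True.
  (g ∨ ¬m) forces g = True.
  (¬e ∨ ¬m) forces e = False.
  (d ∨ e) forces d = True.
  clause (¬d ∨ ¬g) is falsified — backtrack.
So m = False.
  then (e ∨ m) forces e = True.
  then (¬e ∨ m ∨ r) forces r = True.
  then (a ∨ ¬g ∨ m ∨ ¬r) forces g = False.
  then (¬d ∨ ¬e ∨ m) forces d = False.
  then (a ∨ b ∨ ¬e ∨ ¬r) forces b = True.
All clauses satisfied.

a = False, m = False, b = True, g = False, e = True, r = True, d = False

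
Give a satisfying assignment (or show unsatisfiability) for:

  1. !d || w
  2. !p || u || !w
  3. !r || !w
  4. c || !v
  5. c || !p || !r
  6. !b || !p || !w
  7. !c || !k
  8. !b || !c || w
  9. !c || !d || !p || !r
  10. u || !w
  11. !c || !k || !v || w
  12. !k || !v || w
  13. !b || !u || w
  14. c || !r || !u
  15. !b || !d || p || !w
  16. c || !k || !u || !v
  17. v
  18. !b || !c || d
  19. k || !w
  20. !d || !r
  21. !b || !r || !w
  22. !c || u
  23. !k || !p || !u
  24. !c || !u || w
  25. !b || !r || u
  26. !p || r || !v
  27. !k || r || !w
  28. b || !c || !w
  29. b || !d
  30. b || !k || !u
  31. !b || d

The formula is unsatisfiable.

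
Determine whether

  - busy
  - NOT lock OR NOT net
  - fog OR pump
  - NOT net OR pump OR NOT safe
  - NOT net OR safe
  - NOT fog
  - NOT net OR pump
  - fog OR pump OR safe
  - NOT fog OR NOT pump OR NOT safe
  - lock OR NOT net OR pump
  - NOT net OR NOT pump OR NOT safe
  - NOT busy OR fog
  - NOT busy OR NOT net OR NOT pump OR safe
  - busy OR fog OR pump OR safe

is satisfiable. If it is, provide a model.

UNSATISFIABLE

Case busy = True:
  (NOT fog) forces fog = False.
  Clause (NOT busy OR fog) is falsified — contradiction.
Case busy = False:
  Clause (busy) is falsified — contradiction.
Both cases fail, so the formula is unsatisfiable.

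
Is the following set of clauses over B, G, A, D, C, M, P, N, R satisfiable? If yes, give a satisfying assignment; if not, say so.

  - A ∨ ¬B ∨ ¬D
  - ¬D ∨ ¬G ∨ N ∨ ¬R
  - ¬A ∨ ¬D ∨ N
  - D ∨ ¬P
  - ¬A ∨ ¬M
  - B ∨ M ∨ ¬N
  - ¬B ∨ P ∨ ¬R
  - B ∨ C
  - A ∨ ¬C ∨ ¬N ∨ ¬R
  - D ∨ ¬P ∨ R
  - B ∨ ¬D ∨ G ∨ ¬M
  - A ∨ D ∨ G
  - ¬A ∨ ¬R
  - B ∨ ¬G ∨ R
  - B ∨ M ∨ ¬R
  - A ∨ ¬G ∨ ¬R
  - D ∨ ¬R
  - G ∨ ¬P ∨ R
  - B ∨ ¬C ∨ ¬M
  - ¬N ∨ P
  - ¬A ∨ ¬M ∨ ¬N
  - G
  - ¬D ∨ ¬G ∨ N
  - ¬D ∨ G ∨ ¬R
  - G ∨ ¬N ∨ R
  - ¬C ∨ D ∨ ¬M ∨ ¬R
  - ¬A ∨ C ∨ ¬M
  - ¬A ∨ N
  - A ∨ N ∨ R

B = True, G = True, A = True, D = True, C = False, M = False, P = True, N = True, R = False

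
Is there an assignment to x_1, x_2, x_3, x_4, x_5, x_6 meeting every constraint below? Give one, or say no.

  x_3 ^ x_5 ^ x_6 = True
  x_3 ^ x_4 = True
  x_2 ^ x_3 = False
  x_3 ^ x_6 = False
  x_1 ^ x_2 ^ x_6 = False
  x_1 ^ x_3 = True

x_1: False, x_2: True, x_3: True, x_4: False, x_5: True, x_6: True

x_3 ^ x_5 ^ x_6 = T ^ T ^ T = True ✓
x_3 ^ x_4 = T ^ F = True ✓
x_2 ^ x_3 = T ^ T = False ✓
x_3 ^ x_6 = T ^ T = False ✓
x_1 ^ x_2 ^ x_6 = F ^ T ^ T = False ✓
x_1 ^ x_3 = F ^ T = True ✓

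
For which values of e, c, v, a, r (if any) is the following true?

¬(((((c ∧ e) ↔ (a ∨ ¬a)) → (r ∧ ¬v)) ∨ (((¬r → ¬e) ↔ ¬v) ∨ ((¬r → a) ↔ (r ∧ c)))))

e = True; c = True; v = False; a = True; r = False

  ¬(((((c ∧ e) ↔ (a ∨ ¬a)) → (r ∧ ¬v)) ∨ (((¬r → ¬e) ↔ ¬v) ∨ ((¬r → a) ↔ (r ∧ c))))) = True
    (((c ∧ e) ↔ (a ∨ ¬a)) → (r ∧ ¬v)) ∨ (((¬r → ¬e) ↔ ¬v) ∨ ((¬r → a) ↔ (r ∧ c))) = False
      ((c ∧ e) ↔ (a ∨ ¬a)) → (r ∧ ¬v) = False
        (c ∧ e) ↔ (a ∨ ¬a) = True
          c ∧ e = True
          a ∨ ¬a = True
            ¬a = False
        r ∧ ¬v = False
          ¬v = True
      ((¬r → ¬e) ↔ ¬v) ∨ ((¬r → a) ↔ (r ∧ c)) = False
        (¬r → ¬e) ↔ ¬v = False
          ¬r → ¬e = False
            ¬r = True
            ¬e = False
          ¬v = True
        (¬r → a) ↔ (r ∧ c) = False
          ¬r → a = True
            ¬r = True
          r ∧ c = False
The formula evaluates to True.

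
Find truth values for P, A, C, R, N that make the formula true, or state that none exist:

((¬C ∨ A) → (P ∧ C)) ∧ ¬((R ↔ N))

P: True, A: True, C: True, R: True, N: False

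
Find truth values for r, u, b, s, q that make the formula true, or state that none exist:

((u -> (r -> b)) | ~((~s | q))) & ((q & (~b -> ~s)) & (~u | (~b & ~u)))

r=F, u=F, b=T, s=F, q=T

  (u -> (r -> b)) | ~((~s | q)) = True
    u -> (r -> b) = True
      r -> b = True
    ~((~s | q)) = False
      ~s | q = True
        ~s = True
  (q & (~b -> ~s)) & (~u | (~b & ~u)) = True
    q & (~b -> ~s) = True
      ~b -> ~s = True
        ~b = False
        ~s = True
    ~u | (~b & ~u) = True
      ~u = True
      ~b & ~u = False
        ~b = False
        ~u = True
Both conjuncts True, so the formula holds.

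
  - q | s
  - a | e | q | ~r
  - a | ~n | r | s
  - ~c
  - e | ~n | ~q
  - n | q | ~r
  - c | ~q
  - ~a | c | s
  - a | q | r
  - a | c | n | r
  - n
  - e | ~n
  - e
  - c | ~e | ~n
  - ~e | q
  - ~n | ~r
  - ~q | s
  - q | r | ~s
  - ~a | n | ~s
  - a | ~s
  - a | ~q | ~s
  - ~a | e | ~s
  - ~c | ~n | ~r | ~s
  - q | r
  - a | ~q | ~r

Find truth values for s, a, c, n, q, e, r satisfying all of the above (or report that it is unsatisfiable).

UNSATISFIABLE

Case e = True:
  (~c) forces c = False.
  (c | ~q) forces q = False.
  Clause (~e | q) is falsified — contradiction.
Case e = False:
  Clause (e) is falsified — contradiction.
Both cases fail, so the formula is unsatisfiable.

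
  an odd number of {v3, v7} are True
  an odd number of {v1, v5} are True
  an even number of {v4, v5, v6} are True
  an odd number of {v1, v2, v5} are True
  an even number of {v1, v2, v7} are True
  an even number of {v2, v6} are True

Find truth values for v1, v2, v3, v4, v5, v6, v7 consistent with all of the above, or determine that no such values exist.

v1 = True; v2 = False; v3 = False; v4 = False; v5 = False; v6 = False; v7 = True

{v3, v7}: 1 true → odd ✓
{v1, v5}: 1 true → odd ✓
{v4, v5, v6}: 0 true → even ✓
{v1, v2, v5}: 1 true → odd ✓
{v1, v2, v7}: 2 true → even ✓
{v2, v6}: 0 true → even ✓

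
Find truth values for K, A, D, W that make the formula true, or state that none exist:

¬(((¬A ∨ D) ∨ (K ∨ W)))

K = False, A = True, D = False, W = False

  ¬(((¬A ∨ D) ∨ (K ∨ W))) = True
    (¬A ∨ D) ∨ (K ∨ W) = False
      ¬A ∨ D = False
        ¬A = False
      K ∨ W = False
The formula evaluates to True.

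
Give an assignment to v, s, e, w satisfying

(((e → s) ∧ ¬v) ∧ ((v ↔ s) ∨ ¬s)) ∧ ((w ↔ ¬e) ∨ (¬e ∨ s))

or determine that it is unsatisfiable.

v=F, s=F, e=F, w=F

  ((e → s) ∧ ¬v) ∧ ((v ↔ s) ∨ ¬s) = True
    (e → s) ∧ ¬v = True
      e → s = True
      ¬v = True
    (v ↔ s) ∨ ¬s = True
      v ↔ s = True
      ¬s = True
  (w ↔ ¬e) ∨ (¬e ∨ s) = True
    w ↔ ¬e = False
      ¬e = True
    ¬e ∨ s = True
      ¬e = True
Both conjuncts True, so the formula holds.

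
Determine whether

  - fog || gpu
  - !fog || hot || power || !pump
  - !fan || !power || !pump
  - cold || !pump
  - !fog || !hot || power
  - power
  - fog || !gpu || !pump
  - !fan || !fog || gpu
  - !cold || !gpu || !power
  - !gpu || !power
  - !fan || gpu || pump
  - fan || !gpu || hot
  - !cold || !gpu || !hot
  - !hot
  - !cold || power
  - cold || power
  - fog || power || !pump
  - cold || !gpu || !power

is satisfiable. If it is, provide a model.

fog: True; gpu: False; power: True; cold: True; hot: False; pump: False; fan: False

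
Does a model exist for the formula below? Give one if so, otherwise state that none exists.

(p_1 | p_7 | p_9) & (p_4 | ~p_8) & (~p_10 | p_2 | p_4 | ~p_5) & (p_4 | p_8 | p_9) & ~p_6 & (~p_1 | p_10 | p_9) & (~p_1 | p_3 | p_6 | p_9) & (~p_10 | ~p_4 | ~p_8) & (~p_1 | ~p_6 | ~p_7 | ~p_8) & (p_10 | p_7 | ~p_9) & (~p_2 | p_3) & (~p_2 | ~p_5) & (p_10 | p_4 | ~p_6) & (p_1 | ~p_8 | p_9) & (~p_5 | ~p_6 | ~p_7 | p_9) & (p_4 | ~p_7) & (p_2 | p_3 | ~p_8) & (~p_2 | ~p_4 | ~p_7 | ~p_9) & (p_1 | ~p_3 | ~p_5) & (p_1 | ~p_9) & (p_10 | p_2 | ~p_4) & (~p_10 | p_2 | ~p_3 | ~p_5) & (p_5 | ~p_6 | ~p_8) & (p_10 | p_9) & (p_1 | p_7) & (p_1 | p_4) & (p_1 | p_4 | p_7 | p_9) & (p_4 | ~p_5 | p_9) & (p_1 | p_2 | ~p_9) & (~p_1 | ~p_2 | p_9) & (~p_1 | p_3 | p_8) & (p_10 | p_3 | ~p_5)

p_1 = True; p_2 = False; p_3 = True; p_4 = True; p_5 = False; p_6 = False; p_7 = False; p_8 = False; p_9 = True; p_10 = True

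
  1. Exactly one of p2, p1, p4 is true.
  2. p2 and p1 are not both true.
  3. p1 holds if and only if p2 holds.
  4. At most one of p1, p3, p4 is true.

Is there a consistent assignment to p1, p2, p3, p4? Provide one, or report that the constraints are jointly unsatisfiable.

p1: False, p2: False, p3: False, p4: True

  (1) {p2, p1, p4}: 1 true — exactly one ✓
  (2) p2=F, p1=F — not both ✓
  (3) p1=F, p2=F — same ✓
  (4) {p1, p3, p4}: 1 true — at most one ✓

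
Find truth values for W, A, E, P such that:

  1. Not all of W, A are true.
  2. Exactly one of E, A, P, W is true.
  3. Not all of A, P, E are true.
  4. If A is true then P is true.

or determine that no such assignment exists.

W=F, A=F, E=F, P=T

  (1) {W, A}: 0/2 true — not all ✓
  (2) {E, A, P, W}: 1 true — exactly one ✓
  (3) {A, P, E}: 1/3 true — not all ✓
  (4) A=F ⇒ P: vacuous ✓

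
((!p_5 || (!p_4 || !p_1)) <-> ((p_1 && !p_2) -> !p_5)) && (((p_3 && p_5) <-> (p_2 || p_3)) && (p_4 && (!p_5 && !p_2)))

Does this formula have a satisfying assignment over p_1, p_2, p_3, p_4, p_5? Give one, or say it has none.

p_1 = True; p_2 = False; p_3 = False; p_4 = True; p_5 = False

  (!p_5 || (!p_4 || !p_1)) <-> ((p_1 && !p_2) -> !p_5) = True
    !p_5 || (!p_4 || !p_1) = True
      !p_5 = True
      !p_4 || !p_1 = False
        !p_4 = False
        !p_1 = False
    (p_1 && !p_2) -> !p_5 = True
      p_1 && !p_2 = True
        !p_2 = True
      !p_5 = True
  ((p_3 && p_5) <-> (p_2 || p_3)) && (p_4 && (!p_5 && !p_2)) = True
    (p_3 && p_5) <-> (p_2 || p_3) = True
      p_3 && p_5 = False
      p_2 || p_3 = False
    p_4 && (!p_5 && !p_2) = True
      !p_5 && !p_2 = True
        !p_5 = True
        !p_2 = True
Both conjuncts True, so the formula holds.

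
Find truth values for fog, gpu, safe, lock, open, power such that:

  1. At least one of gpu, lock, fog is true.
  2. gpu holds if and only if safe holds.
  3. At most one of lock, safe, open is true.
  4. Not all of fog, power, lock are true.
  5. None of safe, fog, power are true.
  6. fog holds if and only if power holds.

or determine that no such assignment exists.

fog = False, gpu = False, safe = False, lock = True, open = False, power = False

  (1) {gpu, lock, fog}: 1 true — at least one ✓
  (2) gpu=F, safe=F — same ✓
  (3) {lock, safe, open}: 1 true — at most one ✓
  (4) {fog, power, lock}: 1/3 true — not all ✓
  (5) {safe, fog, power}: 0 true — none ✓
  (6) fog=F, power=F — same ✓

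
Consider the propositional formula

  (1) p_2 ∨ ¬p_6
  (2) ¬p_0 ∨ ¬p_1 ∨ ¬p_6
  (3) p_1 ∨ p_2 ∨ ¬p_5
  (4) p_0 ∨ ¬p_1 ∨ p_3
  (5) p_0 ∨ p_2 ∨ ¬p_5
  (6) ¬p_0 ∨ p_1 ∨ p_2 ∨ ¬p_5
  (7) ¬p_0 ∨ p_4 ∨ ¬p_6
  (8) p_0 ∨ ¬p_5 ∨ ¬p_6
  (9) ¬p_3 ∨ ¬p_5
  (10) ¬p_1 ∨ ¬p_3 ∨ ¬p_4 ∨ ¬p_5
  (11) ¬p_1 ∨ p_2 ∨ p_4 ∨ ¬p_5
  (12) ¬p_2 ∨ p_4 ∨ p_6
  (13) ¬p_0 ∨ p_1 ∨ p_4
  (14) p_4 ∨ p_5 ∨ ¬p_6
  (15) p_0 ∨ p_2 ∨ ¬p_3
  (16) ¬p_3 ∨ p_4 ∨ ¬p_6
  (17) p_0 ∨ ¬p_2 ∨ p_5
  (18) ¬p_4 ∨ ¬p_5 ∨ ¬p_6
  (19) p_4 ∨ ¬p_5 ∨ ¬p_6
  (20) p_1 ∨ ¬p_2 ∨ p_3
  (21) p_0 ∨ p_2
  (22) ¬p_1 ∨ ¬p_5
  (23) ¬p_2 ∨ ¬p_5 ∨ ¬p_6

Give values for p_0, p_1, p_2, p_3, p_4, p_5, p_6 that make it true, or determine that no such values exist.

Set p_0 = True.
Set p_1 = False.
  then (¬p_0 ∨ p_1 ∨ p_4) forces p_4 = True.
Set p_2 = False.
  then (p_2 ∨ ¬p_6) forces p_6 = False.
  then (p_1 ∨ p_2 ∨ ¬p_5) forces p_5 = False.
Set p_3 = False.
All clauses satisfied.

p_0 = True, p_1 = False, p_2 = False, p_3 = False, p_4 = True, p_5 = False, p_6 = False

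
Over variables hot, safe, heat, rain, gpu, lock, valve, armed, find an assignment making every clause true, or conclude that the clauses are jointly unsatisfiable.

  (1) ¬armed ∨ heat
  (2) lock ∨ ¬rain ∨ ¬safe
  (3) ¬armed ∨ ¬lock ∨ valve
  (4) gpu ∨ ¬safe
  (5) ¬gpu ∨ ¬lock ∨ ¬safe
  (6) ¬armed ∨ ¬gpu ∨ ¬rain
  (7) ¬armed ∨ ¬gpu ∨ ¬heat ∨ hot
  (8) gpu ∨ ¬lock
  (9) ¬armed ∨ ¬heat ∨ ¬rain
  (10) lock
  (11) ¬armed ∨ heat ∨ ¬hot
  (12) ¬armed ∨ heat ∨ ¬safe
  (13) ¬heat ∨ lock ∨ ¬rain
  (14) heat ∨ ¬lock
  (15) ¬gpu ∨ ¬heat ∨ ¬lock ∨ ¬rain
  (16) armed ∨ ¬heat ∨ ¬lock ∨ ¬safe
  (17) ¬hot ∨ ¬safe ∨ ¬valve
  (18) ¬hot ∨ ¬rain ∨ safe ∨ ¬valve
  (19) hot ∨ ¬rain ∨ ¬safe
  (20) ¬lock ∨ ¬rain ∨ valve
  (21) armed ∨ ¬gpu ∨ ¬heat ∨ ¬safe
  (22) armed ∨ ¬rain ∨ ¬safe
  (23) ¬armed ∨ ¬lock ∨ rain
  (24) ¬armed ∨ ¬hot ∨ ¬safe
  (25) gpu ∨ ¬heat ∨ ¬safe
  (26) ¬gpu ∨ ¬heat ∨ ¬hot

hot: False; safe: False; heat: True; rain: False; gpu: True; lock: True; valve: False; armed: False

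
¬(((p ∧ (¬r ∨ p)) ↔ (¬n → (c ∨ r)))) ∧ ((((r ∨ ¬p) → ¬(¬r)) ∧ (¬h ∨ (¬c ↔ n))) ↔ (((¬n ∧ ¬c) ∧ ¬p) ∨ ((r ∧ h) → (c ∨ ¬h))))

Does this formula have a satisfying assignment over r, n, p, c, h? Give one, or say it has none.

r=F; n=F; p=T; c=F; h=F

  ¬(((p ∧ (¬r ∨ p)) ↔ (¬n → (c ∨ r)))) = True
    (p ∧ (¬r ∨ p)) ↔ (¬n → (c ∨ r)) = False
      p ∧ (¬r ∨ p) = True
        ¬r ∨ p = True
          ¬r = True
      ¬n → (c ∨ r) = False
        ¬n = True
        c ∨ r = False
  (((r ∨ ¬p) → ¬(¬r)) ∧ (¬h ∨ (¬c ↔ n))) ↔ (((¬n ∧ ¬c) ∧ ¬p) ∨ ((r ∧ h) → (c ∨ ¬h))) = True
    ((r ∨ ¬p) → ¬(¬r)) ∧ (¬h ∨ (¬c ↔ n)) = True
      (r ∨ ¬p) → ¬(¬r) = True
        r ∨ ¬p = False
          ¬p = False
        ¬(¬r) = False
          ¬r = True
      ¬h ∨ (¬c ↔ n) = True
        ¬h = True
        ¬c ↔ n = False
          ¬c = True
    ((¬n ∧ ¬c) ∧ ¬p) ∨ ((r ∧ h) → (c ∨ ¬h)) = True
      (¬n ∧ ¬c) ∧ ¬p = False
        ¬n ∧ ¬c = True
          ¬n = True
          ¬c = True
        ¬p = False
      (r ∧ h) → (c ∨ ¬h) = True
        r ∧ h = False
        c ∨ ¬h = True
          ¬h = True
Both conjuncts True, so the formula holds.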